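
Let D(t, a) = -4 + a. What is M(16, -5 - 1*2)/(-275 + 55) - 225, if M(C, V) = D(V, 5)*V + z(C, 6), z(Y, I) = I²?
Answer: -49529/220 ≈ -225.13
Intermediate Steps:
M(C, V) = 36 + V (M(C, V) = (-4 + 5)*V + 6² = 1*V + 36 = V + 36 = 36 + V)
M(16, -5 - 1*2)/(-275 + 55) - 225 = (36 + (-5 - 1*2))/(-275 + 55) - 225 = (36 + (-5 - 2))/(-220) - 225 = -(36 - 7)/220 - 225 = -1/220*29 - 225 = -29/220 - 225 = -49529/220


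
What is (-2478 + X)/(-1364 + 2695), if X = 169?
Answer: -2309/1331 ≈ -1.7348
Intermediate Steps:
(-2478 + X)/(-1364 + 2695) = (-2478 + 169)/(-1364 + 2695) = -2309/1331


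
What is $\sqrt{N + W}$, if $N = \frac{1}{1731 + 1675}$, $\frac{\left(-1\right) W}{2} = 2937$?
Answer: $\frac{i \sqrt{68143307258}}{3406} \approx 76.642 i$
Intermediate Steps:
$W = -5874$ ($W = \left(-2\right) 2937 = -5874$)
$N = \frac{1}{3406} \approx 0.0002936$
$\sqrt{N + W} = \sqrt{\frac{1}{3406} - 5874} = \sqrt{- \frac{20006843}{3406}} = \frac{i \sqrt{68143307258}}{3406}$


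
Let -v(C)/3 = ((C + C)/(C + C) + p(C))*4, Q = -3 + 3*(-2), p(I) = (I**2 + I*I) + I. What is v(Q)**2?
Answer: 3415104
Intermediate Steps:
p(I) = I + 2*I**2 (p(I) = (I**2 + I**2) + I = 2*I**2 + I = I + 2*I**2)
Q = -9 (Q = -3 - 6 = -9)
v(C) = -12 - 12*C*(1 + 2*C) (v(C) = -3*((C + C)/(C + C) + C*(1 + 2*C))*4 = -3*((2*C)/((2*C)) + C*(1 + 2*C))*4 = -3*((2*C)*(1/(2*C)) + C*(1 + 2*C))*4 = -3*(1 + C*(1 + 2*C))*4 = -3*(4 + 4*C*(1 + 2*C)) = -12 - 12*C*(1 + 2*C))
v(Q)**2 = (-12 - 12*(-9)*(1 + 2*(-9)))**2 = (-12 - 12*(-9)*(1 - 18))**2 = (-12 - 12*(-9)*(-17))**2 = (-12 - 1836)**2 = (-1848)**2 = 3415104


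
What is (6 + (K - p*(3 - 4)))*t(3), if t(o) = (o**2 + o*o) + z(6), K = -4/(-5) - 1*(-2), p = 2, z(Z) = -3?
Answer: 162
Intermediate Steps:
K = 14/5 (K = -4*(-1/5) + 2 = 4/5 + 2 = 14/5 ≈ 2.8000)
t(o) = -3 + 2*o**2 (t(o) = (o**2 + o*o) - 3 = (o**2 + o**2) - 3 = 2*o**2 - 3 = -3 + 2*o**2)
(6 + (K - p*(3 - 4)))*t(3) = (6 + (14/5 - 2*(3 - 4)))*(-3 + 2*3**2) = (6 + (14/5 - 2*(-1)))*(-3 + 2*9) = (6 + (14/5 - 1*(-2)))*(-3 + 18) = (6 + (14/5 + 2))*15 = (6 + 24/5)*15 = (54/5)*15 = 162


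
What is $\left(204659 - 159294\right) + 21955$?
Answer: $67320$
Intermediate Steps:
$\left(204659 - 159294\right) + 21955 = 45365 + 21955 = 67320$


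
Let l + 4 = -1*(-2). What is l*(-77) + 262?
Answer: 416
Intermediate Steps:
l = -2 (l = -4 - 1*(-2) = -4 + 2 = -2)
l*(-77) + 262 = -2*(-77) + 262 = 154 + 262 = 416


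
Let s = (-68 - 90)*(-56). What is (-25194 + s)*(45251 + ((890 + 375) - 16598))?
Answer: -489039628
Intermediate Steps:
s = 8848 (s = -158*(-56) = 8848)
(-25194 + s)*(45251 + ((890 + 375) - 16598)) = (-25194 + 8848)*(45251 + ((890 + 375) - 16598)) = -16346*(45251 + (1265 - 16598)) = -16346*(45251 - 15333) = -16346*29918 = -489039628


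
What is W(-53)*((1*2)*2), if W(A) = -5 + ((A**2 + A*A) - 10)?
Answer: 22412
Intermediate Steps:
W(A) = -15 + 2*A**2 (W(A) = -5 + ((A**2 + A**2) - 10) = -5 + (2*A**2 - 10) = -5 + (-10 + 2*A**2) = -15 + 2*A**2)
W(-53)*((1*2)*2) = (-15 + 2*(-53)**2)*((1*2)*2) = (-15 + 2*2809)*(2*2) = (-15 + 5618)*4 = 5603*4 = 22412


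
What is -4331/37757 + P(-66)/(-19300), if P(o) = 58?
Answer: -42889103/364355050 ≈ -0.11771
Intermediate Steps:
-4331/37757 + P(-66)/(-19300) = -4331/37757 + 58/(-19300) = -4331*1/37757 + 58*(-1/19300) = -4331/37757 - 29/9650 = -42889103/364355050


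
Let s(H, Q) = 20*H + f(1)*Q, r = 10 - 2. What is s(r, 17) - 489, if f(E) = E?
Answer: -312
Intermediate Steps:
r = 8
s(H, Q) = Q + 20*H (s(H, Q) = 20*H + 1*Q = 20*H + Q = Q + 20*H)
s(r, 17) - 489 = (17 + 20*8) - 489 = (17 + 160) - 489 = 177 - 489 = -312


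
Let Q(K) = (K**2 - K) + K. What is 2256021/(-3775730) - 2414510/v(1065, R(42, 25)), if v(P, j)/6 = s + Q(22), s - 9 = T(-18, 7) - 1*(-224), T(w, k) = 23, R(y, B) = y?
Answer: -456327728777/838212060 ≈ -544.41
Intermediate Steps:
Q(K) = K**2
s = 256 (s = 9 + (23 - 1*(-224)) = 9 + (23 + 224) = 9 + 247 = 256)
v(P, j) = 4440 (v(P, j) = 6*(256 + 22**2) = 6*(256 + 484) = 6*740 = 4440)
2256021/(-3775730) - 2414510/v(1065, R(42, 25)) = 2256021/(-3775730) - 2414510/4440 = 2256021*(-1/3775730) - 2414510*1/4440 = -2256021/3775730 - 241451/444 = -456327728777/838212060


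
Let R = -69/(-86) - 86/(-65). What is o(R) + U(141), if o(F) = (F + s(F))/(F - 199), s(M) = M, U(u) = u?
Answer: 155150827/1100529 ≈ 140.98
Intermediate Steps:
R = 11881/5590 (R = -69*(-1/86) - 86*(-1/65) = 69/86 + 86/65 = 11881/5590 ≈ 2.1254)
o(F) = 2*F/(-199 + F) (o(F) = (F + F)/(F - 199) = (2*F)/(-199 + F) = 2*F/(-199 + F))
o(R) + U(141) = 2*(11881/5590)/(-199 + 11881/5590) + 141 = 2*(11881/5590)/(-1100529/5590) + 141 = 2*(11881/5590)*(-5590/1100529) + 141 = -23762/1100529 + 141 = 155150827/1100529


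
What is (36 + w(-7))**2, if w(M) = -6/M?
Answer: 66564/49 ≈ 1358.4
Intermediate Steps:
(36 + w(-7))**2 = (36 - 6/(-7))**2 = (36 - 6*(-1/7))**2 = (36 + 6/7)**2 = (258/7)**2 = 66564/49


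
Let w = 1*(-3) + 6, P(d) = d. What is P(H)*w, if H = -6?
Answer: -18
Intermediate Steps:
w = 3 (w = -3 + 6 = 3)
P(H)*w = -6*3 = -18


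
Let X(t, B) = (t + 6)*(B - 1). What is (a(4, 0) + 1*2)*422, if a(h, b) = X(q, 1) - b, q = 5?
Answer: 844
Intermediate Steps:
X(t, B) = (-1 + B)*(6 + t) (X(t, B) = (6 + t)*(-1 + B) = (-1 + B)*(6 + t))
a(h, b) = -b (a(h, b) = (-6 - 1*5 + 6*1 + 1*5) - b = (-6 - 5 + 6 + 5) - b = 0 - b = -b)
(a(4, 0) + 1*2)*422 = (-1*0 + 1*2)*422 = (0 + 2)*422 = 2*422 = 844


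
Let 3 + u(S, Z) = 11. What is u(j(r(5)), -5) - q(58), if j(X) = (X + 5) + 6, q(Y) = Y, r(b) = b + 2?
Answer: -50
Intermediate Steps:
r(b) = 2 + b
j(X) = 11 + X (j(X) = (5 + X) + 6 = 11 + X)
u(S, Z) = 8 (u(S, Z) = -3 + 11 = 8)
u(j(r(5)), -5) - q(58) = 8 - 1*58 = 8 - 58 = -50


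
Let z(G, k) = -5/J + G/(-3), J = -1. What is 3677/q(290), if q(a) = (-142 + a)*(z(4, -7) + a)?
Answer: 11031/130388 ≈ 0.084601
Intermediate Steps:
z(G, k) = 5 - G/3 (z(G, k) = -5/(-1) + G/(-3) = -5*(-1) + G*(-⅓) = 5 - G/3)
q(a) = (-142 + a)*(11/3 + a) (q(a) = (-142 + a)*((5 - ⅓*4) + a) = (-142 + a)*((5 - 4/3) + a) = (-142 + a)*(11/3 + a))
3677/q(290) = 3677/(-1562/3 + 290² - 415/3*290) = 3677/(-1562/3 + 84100 - 120350/3) = 3677/(130388/3) = 3677*(3/130388) = 11031/130388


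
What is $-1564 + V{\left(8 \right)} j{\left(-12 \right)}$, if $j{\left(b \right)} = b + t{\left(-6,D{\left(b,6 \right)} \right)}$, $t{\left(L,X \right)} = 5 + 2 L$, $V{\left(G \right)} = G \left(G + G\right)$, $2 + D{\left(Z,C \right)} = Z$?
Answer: $-3996$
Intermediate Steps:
$D{\left(Z,C \right)} = -2 + Z$
$V{\left(G \right)} = 2 G^{2}$ ($V{\left(G \right)} = G 2 G = 2 G^{2}$)
$j{\left(b \right)} = -7 + b$ ($j{\left(b \right)} = b + \left(5 + 2 \left(-6\right)\right) = b + \left(5 - 12\right) = b - 7 = -7 + b$)
$-1564 + V{\left(8 \right)} j{\left(-12 \right)} = -1564 + 2 \cdot 8^{2} \left(-7 - 12\right) = -1564 + 2 \cdot 64 \left(-19\right) = -1564 + 128 \left(-19\right) = -1564 - 2432 = -3996$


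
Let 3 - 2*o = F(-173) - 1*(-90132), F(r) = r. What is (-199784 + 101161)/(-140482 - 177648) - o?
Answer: 14308949763/318130 ≈ 44978.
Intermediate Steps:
o = -44978 (o = 3/2 - (-173 - 1*(-90132))/2 = 3/2 - (-173 + 90132)/2 = 3/2 - 1/2*89959 = 3/2 - 89959/2 = -44978)
(-199784 + 101161)/(-140482 - 177648) - o = (-199784 + 101161)/(-140482 - 177648) - 1*(-44978) = -98623/(-318130) + 44978 = -98623*(-1/318130) + 44978 = 98623/318130 + 44978 = 14308949763/318130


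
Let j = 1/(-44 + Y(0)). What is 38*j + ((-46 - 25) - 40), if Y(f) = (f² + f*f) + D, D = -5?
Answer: -5477/49 ≈ -111.78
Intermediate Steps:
Y(f) = -5 + 2*f² (Y(f) = (f² + f*f) - 5 = (f² + f²) - 5 = 2*f² - 5 = -5 + 2*f²)
j = -1/49 (j = 1/(-44 + (-5 + 2*0²)) = 1/(-44 + (-5 + 2*0)) = 1/(-44 + (-5 + 0)) = 1/(-44 - 5) = 1/(-49) = -1/49 ≈ -0.020408)
38*j + ((-46 - 25) - 40) = 38*(-1/49) + ((-46 - 25) - 40) = -38/49 + (-71 - 40) = -38/49 - 111 = -5477/49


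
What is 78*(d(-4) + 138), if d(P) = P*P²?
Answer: 5772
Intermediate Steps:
d(P) = P³
78*(d(-4) + 138) = 78*((-4)³ + 138) = 78*(-64 + 138) = 78*74 = 5772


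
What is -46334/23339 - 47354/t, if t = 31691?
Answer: -2573565800/739636249 ≈ -3.4795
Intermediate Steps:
-46334/23339 - 47354/t = -46334/23339 - 47354/31691 = -2573565800/739636249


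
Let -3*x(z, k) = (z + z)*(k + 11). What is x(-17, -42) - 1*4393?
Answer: -14233/3 ≈ -4744.3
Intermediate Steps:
x(z, k) = -2*z*(11 + k)/3 (x(z, k) = -(z + z)*(k + 11)/3 = -2*z*(11 + k)/3)
x(-17, -42) - 1*4393 = -⅔*(-17)*(11 - 42) - 1*4393 = -⅔*(-17)*(-31) - 4393 = -1054/3 - 4393 = -14233/3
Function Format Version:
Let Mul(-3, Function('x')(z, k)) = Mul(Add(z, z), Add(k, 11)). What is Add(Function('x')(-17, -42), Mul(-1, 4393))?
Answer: Rational(-14233, 3) ≈ -4744.3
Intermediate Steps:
Function('x')(z, k) = Mul(Rational(-2, 3), z, Add(11, k)) (Function('x')(z, k) = Mul(Rational(-1, 3), Mul(Add(z, z), Add(k, 11))) = Mul(Rational(-1, 3), Mul(Mul(2, z), Add(11, k))) = Mul(Rational(-1, 3), Mul(2, z, Add(11, k))) = Mul(Rational(-2, 3), z, Add(11, k)))
Add(Function('x')(-17, -42), Mul(-1, 4393)) = Add(Mul(Rational(-2, 3), -17, Add(11, -42)), Mul(-1, 4393)) = Add(Mul(Rational(-2, 3), -17, -31), -4393) = Add(Rational(-1054, 3), -4393) = Rational(-14233, 3)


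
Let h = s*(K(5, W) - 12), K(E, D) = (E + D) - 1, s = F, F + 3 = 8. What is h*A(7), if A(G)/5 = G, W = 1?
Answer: -1225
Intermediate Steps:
F = 5 (F = -3 + 8 = 5)
s = 5
A(G) = 5*G
K(E, D) = -1 + D + E (K(E, D) = (D + E) - 1 = -1 + D + E)
h = -35 (h = 5*((-1 + 1 + 5) - 12) = 5*(5 - 12) = 5*(-7) = -35)
h*A(7) = -175*7 = -35*35 = -1225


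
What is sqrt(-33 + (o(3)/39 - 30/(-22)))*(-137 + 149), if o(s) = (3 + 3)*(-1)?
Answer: 12*I*sqrt(650078)/143 ≈ 67.659*I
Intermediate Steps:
o(s) = -6 (o(s) = 6*(-1) = -6)
sqrt(-33 + (o(3)/39 - 30/(-22)))*(-137 + 149) = sqrt(-33 + (-6/39 - 30/(-22)))*(-137 + 149) = sqrt(-33 + (-6*1/39 - 30*(-1/22)))*12 = sqrt(-33 + (-2/13 + 15/11))*12 = sqrt(-33 + 173/143)*12 = sqrt(-4546/143)*12 = (I*sqrt(650078)/143)*12 = 12*I*sqrt(650078)/143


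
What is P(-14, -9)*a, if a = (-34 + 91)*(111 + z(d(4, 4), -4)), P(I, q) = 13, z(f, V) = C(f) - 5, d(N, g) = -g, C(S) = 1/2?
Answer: 157833/2 ≈ 78917.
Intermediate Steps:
C(S) = ½
z(f, V) = -9/2 (z(f, V) = ½ - 5 = -9/2)
a = 12141/2 (a = (-34 + 91)*(111 - 9/2) = 57*(213/2) = 12141/2 ≈ 6070.5)
P(-14, -9)*a = 13*(12141/2) = 157833/2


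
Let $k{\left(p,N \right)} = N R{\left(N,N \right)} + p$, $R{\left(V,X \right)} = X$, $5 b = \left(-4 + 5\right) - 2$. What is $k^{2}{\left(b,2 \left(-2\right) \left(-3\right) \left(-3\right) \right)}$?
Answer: $\frac{41977441}{25} \approx 1.6791 \cdot 10^{6}$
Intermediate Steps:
$b = - \frac{1}{5}$ ($b = \frac{\left(-4 + 5\right) - 2}{5} = \frac{1 - 2}{5} = \frac{1}{5} \left(-1\right) = - \frac{1}{5} \approx -0.2$)
$k{\left(p,N \right)} = p + N^{2}$ ($k{\left(p,N \right)} = N N + p = N^{2} + p = p + N^{2}$)
$k^{2}{\left(b,2 \left(-2\right) \left(-3\right) \left(-3\right) \right)} = \left(- \frac{1}{5} + \left(2 \left(-2\right) \left(-3\right) \left(-3\right)\right)^{2}\right)^{2} = \left(- \frac{1}{5} + \left(\left(-4\right) \left(-3\right) \left(-3\right)\right)^{2}\right)^{2} = \left(- \frac{1}{5} + \left(12 \left(-3\right)\right)^{2}\right)^{2} = \left(- \frac{1}{5} + \left(-36\right)^{2}\right)^{2} = \left(- \frac{1}{5} + 1296\right)^{2} = \left(\frac{6479}{5}\right)^{2} = \frac{41977441}{25}$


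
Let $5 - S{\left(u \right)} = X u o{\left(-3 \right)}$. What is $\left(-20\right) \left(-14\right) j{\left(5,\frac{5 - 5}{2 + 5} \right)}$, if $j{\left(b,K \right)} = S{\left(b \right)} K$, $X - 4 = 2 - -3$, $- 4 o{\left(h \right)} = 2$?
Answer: $0$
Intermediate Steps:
$o{\left(h \right)} = - \frac{1}{2}$ ($o{\left(h \right)} = \left(- \frac{1}{4}\right) 2 = - \frac{1}{2}$)
$X = 9$ ($X = 4 + \left(2 - -3\right) = 4 + \left(2 + 3\right) = 4 + 5 = 9$)
$S{\left(u \right)} = 5 + \frac{9 u}{2}$ ($S{\left(u \right)} = 5 - 9 u \left(- \frac{1}{2}\right) = 5 - - \frac{9 u}{2} = 5 + \frac{9 u}{2}$)
$j{\left(b,K \right)} = K \left(5 + \frac{9 b}{2}\right)$ ($j{\left(b,K \right)} = \left(5 + \frac{9 b}{2}\right) K = K \left(5 + \frac{9 b}{2}\right)$)
$\left(-20\right) \left(-14\right) j{\left(5,\frac{5 - 5}{2 + 5} \right)} = \left(-20\right) \left(-14\right) \frac{\frac{5 - 5}{2 + 5} \left(10 + 9 \cdot 5\right)}{2} = 280 \frac{\frac{0}{7} \left(10 + 45\right)}{2} = 280 \cdot \frac{1}{2} \cdot 0 \cdot \frac{1}{7} \cdot 55 = 280 \cdot \frac{1}{2} \cdot 0 \cdot 55 = 280 \cdot 0 = 0$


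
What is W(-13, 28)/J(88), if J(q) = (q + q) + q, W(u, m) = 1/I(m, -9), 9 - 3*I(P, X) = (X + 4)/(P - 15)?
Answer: 13/10736 ≈ 0.0012109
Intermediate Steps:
I(P, X) = 3 - (4 + X)/(3*(-15 + P)) (I(P, X) = 3 - (X + 4)/(3*(P - 15)) = 3 - (4 + X)/(3*(-15 + P)))
W(u, m) = 3*(-15 + m)/(-130 + 9*m) (W(u, m) = 1/((-139 - 1*(-9) + 9*m)/(3*(-15 + m))) = 1/((-139 + 9 + 9*m)/(3*(-15 + m))) = 1/((-130 + 9*m)/(3*(-15 + m))) = 3*(-15 + m)/(-130 + 9*m))
J(q) = 3*q (J(q) = 2*q + q = 3*q)
W(-13, 28)/J(88) = (3*(-15 + 28)/(-130 + 9*28))/((3*88)) = (3*13/(-130 + 252))/264 = (3*13/122)*(1/264) = (3*(1/122)*13)*(1/264) = (39/122)*(1/264) = 13/10736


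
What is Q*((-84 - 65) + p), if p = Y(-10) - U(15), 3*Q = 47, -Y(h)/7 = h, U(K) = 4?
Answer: -3901/3 ≈ -1300.3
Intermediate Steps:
Y(h) = -7*h
Q = 47/3 (Q = (⅓)*47 = 47/3 ≈ 15.667)
p = 66 (p = -7*(-10) - 1*4 = 70 - 4 = 66)
Q*((-84 - 65) + p) = 47*((-84 - 65) + 66)/3 = 47*(-149 + 66)/3 = (47/3)*(-83) = -3901/3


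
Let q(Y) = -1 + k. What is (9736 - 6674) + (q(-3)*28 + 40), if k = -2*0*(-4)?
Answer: 3074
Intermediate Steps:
k = 0 (k = 0*(-4) = 0)
q(Y) = -1 (q(Y) = -1 + 0 = -1)
(9736 - 6674) + (q(-3)*28 + 40) = (9736 - 6674) + (-1*28 + 40) = 3062 + (-28 + 40) = 3062 + 12 = 3074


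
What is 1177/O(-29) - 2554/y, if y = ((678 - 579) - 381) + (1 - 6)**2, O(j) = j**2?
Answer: 2450403/216137 ≈ 11.337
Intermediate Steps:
y = -257 (y = (99 - 381) + (-5)**2 = -282 + 25 = -257)
1177/O(-29) - 2554/y = 1177/((-29)**2) - 2554/(-257) = 1177/841 - 2554*(-1/257) = 1177*(1/841) + 2554/257 = 1177/841 + 2554/257 = 2450403/216137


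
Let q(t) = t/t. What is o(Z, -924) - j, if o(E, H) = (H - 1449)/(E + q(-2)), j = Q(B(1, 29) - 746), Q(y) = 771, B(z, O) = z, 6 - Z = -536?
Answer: -140342/181 ≈ -775.37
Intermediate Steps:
Z = 542 (Z = 6 - 1*(-536) = 6 + 536 = 542)
q(t) = 1
j = 771
o(E, H) = (-1449 + H)/(1 + E) (o(E, H) = (H - 1449)/(E + 1) = (-1449 + H)/(1 + E))
o(Z, -924) - j = (-1449 - 924)/(1 + 542) - 1*771 = -2373/543 - 771 = (1/543)*(-2373) - 771 = -791/181 - 771 = -140342/181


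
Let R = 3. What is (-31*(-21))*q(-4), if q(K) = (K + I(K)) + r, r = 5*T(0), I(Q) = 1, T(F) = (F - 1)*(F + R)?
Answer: -11718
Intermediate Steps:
T(F) = (-1 + F)*(3 + F) (T(F) = (F - 1)*(F + 3) = (-1 + F)*(3 + F))
r = -15 (r = 5*(-3 + 0**2 + 2*0) = 5*(-3 + 0 + 0) = 5*(-3) = -15)
q(K) = -14 + K (q(K) = (K + 1) - 15 = (1 + K) - 15 = -14 + K)
(-31*(-21))*q(-4) = (-31*(-21))*(-14 - 4) = 651*(-18) = -11718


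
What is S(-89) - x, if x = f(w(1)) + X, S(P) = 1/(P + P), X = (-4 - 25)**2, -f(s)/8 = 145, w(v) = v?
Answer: 56781/178 ≈ 318.99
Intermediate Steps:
f(s) = -1160 (f(s) = -8*145 = -1160)
X = 841 (X = (-29)**2 = 841)
S(P) = 1/(2*P)
x = -319 (x = -1160 + 841 = -319)
S(-89) - x = (1/2)/(-89) - 1*(-319) = (1/2)*(-1/89) + 319 = -1/178 + 319 = 56781/178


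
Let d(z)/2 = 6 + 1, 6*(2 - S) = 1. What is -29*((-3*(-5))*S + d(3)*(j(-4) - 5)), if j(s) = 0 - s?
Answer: -783/2 ≈ -391.50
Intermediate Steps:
S = 11/6 (S = 2 - 1/6*1 = 2 - 1/6 = 11/6 ≈ 1.8333)
j(s) = -s
d(z) = 14 (d(z) = 2*(6 + 1) = 2*7 = 14)
-29*((-3*(-5))*S + d(3)*(j(-4) - 5)) = -29*(-3*(-5)*(11/6) + 14*(-1*(-4) - 5)) = -29*(15*(11/6) + 14*(4 - 5)) = -29*(55/2 + 14*(-1)) = -29*(55/2 - 14) = -29*27/2 = -783/2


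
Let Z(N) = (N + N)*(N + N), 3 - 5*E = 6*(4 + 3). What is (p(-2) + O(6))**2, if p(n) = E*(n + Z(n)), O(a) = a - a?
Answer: 298116/25 ≈ 11925.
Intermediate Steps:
E = -39/5 (E = 3/5 - 6*(4 + 3)/5 = 3/5 - 6*7/5 = 3/5 - 1/5*42 = 3/5 - 42/5 = -39/5 ≈ -7.8000)
O(a) = 0
Z(N) = 4*N**2 (Z(N) = (2*N)*(2*N) = 4*N**2)
p(n) = -156*n**2/5 - 39*n/5 (p(n) = -39*(n + 4*n**2)/5 = -156*n**2/5 - 39*n/5)
(p(-2) + O(6))**2 = ((39/5)*(-2)*(-1 - 4*(-2)) + 0)**2 = ((39/5)*(-2)*(-1 + 8) + 0)**2 = ((39/5)*(-2)*7 + 0)**2 = (-546/5 + 0)**2 = (-546/5)**2 = 298116/25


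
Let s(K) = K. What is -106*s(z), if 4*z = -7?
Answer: 371/2 ≈ 185.50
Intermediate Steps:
z = -7/4 (z = (¼)*(-7) = -7/4 ≈ -1.7500)
-106*s(z) = -106*(-7/4) = 371/2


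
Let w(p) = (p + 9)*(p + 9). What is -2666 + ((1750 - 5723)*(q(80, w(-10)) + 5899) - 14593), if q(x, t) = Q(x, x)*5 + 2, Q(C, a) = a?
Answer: -25051132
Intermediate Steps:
w(p) = (9 + p)**2 (w(p) = (9 + p)*(9 + p) = (9 + p)**2)
q(x, t) = 2 + 5*x (q(x, t) = x*5 + 2 = 5*x + 2 = 2 + 5*x)
-2666 + ((1750 - 5723)*(q(80, w(-10)) + 5899) - 14593) = -2666 + ((1750 - 5723)*((2 + 5*80) + 5899) - 14593) = -2666 + (-3973*((2 + 400) + 5899) - 14593) = -2666 + (-3973*(402 + 5899) - 14593) = -2666 + (-3973*6301 - 14593) = -2666 + (-25033873 - 14593) = -2666 - 25048466 = -25051132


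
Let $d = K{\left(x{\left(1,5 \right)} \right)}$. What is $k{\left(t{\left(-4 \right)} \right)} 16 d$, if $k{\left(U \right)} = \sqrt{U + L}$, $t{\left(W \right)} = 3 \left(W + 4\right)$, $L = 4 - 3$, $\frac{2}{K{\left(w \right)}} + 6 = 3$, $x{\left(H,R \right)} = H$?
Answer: $- \frac{32}{3} \approx -10.667$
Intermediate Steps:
$K{\left(w \right)} = - \frac{2}{3}$ ($K{\left(w \right)} = \frac{2}{-6 + 3} = \frac{2}{-3} = 2 \left(- \frac{1}{3}\right) = - \frac{2}{3}$)
$L = 1$
$t{\left(W \right)} = 12 + 3 W$ ($t{\left(W \right)} = 3 \left(4 + W\right) = 12 + 3 W$)
$d = - \frac{2}{3} \approx -0.66667$
$k{\left(U \right)} = \sqrt{1 + U}$ ($k{\left(U \right)} = \sqrt{U + 1} = \sqrt{1 + U}$)
$k{\left(t{\left(-4 \right)} \right)} 16 d = \sqrt{1 + \left(12 + 3 \left(-4\right)\right)} 16 \left(- \frac{2}{3}\right) = \sqrt{1 + \left(12 - 12\right)} 16 \left(- \frac{2}{3}\right) = \sqrt{1 + 0} \cdot 16 \left(- \frac{2}{3}\right) = \sqrt{1} \cdot 16 \left(- \frac{2}{3}\right) = 1 \cdot 16 \left(- \frac{2}{3}\right) = 16 \left(- \frac{2}{3}\right) = - \frac{32}{3}$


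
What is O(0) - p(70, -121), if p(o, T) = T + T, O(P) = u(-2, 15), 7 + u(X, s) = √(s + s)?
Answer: 235 + √30 ≈ 240.48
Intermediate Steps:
u(X, s) = -7 + √2*√s (u(X, s) = -7 + √(s + s) = -7 + √(2*s) = -7 + √2*√s)
O(P) = -7 + √30 (O(P) = -7 + √2*√15 = -7 + √30)
p(o, T) = 2*T
O(0) - p(70, -121) = (-7 + √30) - 2*(-121) = (-7 + √30) - 1*(-242) = (-7 + √30) + 242 = 235 + √30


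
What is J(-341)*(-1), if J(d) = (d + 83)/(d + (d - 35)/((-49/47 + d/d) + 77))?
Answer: -311062/417023 ≈ -0.74591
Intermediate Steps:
J(d) = (83 + d)/(-1645/3617 + 3664*d/3617) (J(d) = (83 + d)/(d + (-35 + d)/((-49*1/47 + 1) + 77)) = (83 + d)/(d + (-35 + d)/((-49/47 + 1) + 77)) = (83 + d)/(d + (-35 + d)/(-2/47 + 77)) = (83 + d)/(d + (-35 + d)/(3617/47)) = (83 + d)/(d + (-35 + d)*(47/3617)) = (83 + d)/(d + (-1645/3617 + 47*d/3617)) = (83 + d)/(-1645/3617 + 3664*d/3617))
J(-341)*(-1) = (3617*(83 - 341)/(-1645 + 3664*(-341)))*(-1) = (3617*(-258)/(-1645 - 1249424))*(-1) = (3617*(-258)/(-1251069))*(-1) = (3617*(-1/1251069)*(-258))*(-1) = (311062/417023)*(-1) = -311062/417023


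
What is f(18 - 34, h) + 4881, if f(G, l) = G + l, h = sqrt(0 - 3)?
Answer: 4865 + I*sqrt(3) ≈ 4865.0 + 1.732*I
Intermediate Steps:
h = I*sqrt(3) (h = sqrt(-3) = I*sqrt(3) ≈ 1.732*I)
f(18 - 34, h) + 4881 = ((18 - 34) + I*sqrt(3)) + 4881 = (-16 + I*sqrt(3)) + 4881 = 4865 + I*sqrt(3)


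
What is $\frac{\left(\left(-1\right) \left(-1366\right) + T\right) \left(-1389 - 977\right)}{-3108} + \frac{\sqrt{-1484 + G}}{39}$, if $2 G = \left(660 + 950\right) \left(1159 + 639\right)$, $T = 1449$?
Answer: $\frac{475735}{222} + \frac{\sqrt{1445906}}{39} \approx 2173.8$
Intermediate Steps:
$G = 1447390$ ($G = \frac{\left(660 + 950\right) \left(1159 + 639\right)}{2} = \frac{1610 \cdot 1798}{2} = \frac{1}{2} \cdot 2894780 = 1447390$)
$\frac{\left(\left(-1\right) \left(-1366\right) + T\right) \left(-1389 - 977\right)}{-3108} + \frac{\sqrt{-1484 + G}}{39} = \frac{\left(\left(-1\right) \left(-1366\right) + 1449\right) \left(-1389 - 977\right)}{-3108} + \frac{\sqrt{-1484 + 1447390}}{39} = \left(1366 + 1449\right) \left(-2366\right) \left(- \frac{1}{3108}\right) + \sqrt{1445906} \cdot \frac{1}{39} = 2815 \left(-2366\right) \left(- \frac{1}{3108}\right) + \frac{\sqrt{1445906}}{39} = \left(-6660290\right) \left(- \frac{1}{3108}\right) + \frac{\sqrt{1445906}}{39} = \frac{475735}{222} + \frac{\sqrt{1445906}}{39}$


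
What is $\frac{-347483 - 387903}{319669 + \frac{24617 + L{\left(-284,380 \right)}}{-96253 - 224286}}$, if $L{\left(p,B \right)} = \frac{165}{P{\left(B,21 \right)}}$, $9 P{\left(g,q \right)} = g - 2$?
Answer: $- \frac{3300078502756}{1434528997581} \approx -2.3005$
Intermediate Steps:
$P{\left(g,q \right)} = - \frac{2}{9} + \frac{g}{9}$ ($P{\left(g,q \right)} = \frac{g - 2}{9} = \frac{-2 + g}{9} = - \frac{2}{9} + \frac{g}{9}$)
$L{\left(p,B \right)} = \frac{165}{- \frac{2}{9} + \frac{B}{9}}$
$\frac{-347483 - 387903}{319669 + \frac{24617 + L{\left(-284,380 \right)}}{-96253 - 224286}} = \frac{-347483 - 387903}{319669 + \frac{24617 + \frac{1485}{-2 + 380}}{-96253 - 224286}} = - \frac{735386}{319669 + \frac{24617 + \frac{1485}{378}}{-320539}} = - \frac{735386}{319669 + \left(24617 + 1485 \cdot \frac{1}{378}\right) \left(- \frac{1}{320539}\right)} = - \frac{735386}{319669 + \left(24617 + \frac{55}{14}\right) \left(- \frac{1}{320539}\right)} = - \frac{735386}{319669 + \frac{344693}{14} \left(- \frac{1}{320539}\right)} = - \frac{735386}{319669 - \frac{344693}{4487546}} = - \frac{735386}{\frac{1434528997581}{4487546}} = \left(-735386\right) \frac{4487546}{1434528997581} = - \frac{3300078502756}{1434528997581}$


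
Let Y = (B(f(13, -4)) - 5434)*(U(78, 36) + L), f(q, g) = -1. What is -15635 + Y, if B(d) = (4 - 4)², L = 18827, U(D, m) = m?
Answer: -102517177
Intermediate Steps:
B(d) = 0 (B(d) = 0² = 0)
Y = -102501542 (Y = (0 - 5434)*(36 + 18827) = -5434*18863 = -102501542)
-15635 + Y = -15635 - 102501542 = -102517177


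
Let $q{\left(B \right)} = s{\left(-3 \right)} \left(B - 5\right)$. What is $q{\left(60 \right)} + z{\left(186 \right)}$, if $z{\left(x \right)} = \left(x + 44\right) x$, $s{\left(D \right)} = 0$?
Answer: $42780$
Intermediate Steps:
$q{\left(B \right)} = 0$ ($q{\left(B \right)} = 0 \left(B - 5\right) = 0 \left(-5 + B\right) = 0$)
$z{\left(x \right)} = x \left(44 + x\right)$ ($z{\left(x \right)} = \left(44 + x\right) x = x \left(44 + x\right)$)
$q{\left(60 \right)} + z{\left(186 \right)} = 0 + 186 \left(44 + 186\right) = 0 + 186 \cdot 230 = 0 + 42780 = 42780$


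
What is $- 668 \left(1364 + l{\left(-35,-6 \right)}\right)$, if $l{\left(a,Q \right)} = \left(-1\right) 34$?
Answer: $-888440$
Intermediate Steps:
$l{\left(a,Q \right)} = -34$
$- 668 \left(1364 + l{\left(-35,-6 \right)}\right) = - 668 \left(1364 - 34\right) = \left(-668\right) 1330 = -888440$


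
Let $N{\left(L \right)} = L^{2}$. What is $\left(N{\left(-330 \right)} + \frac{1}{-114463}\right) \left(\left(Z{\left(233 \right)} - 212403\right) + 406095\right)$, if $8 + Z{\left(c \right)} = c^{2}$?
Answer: $\frac{3090988577793127}{114463} \approx 2.7004 \cdot 10^{10}$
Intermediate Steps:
$Z{\left(c \right)} = -8 + c^{2}$
$\left(N{\left(-330 \right)} + \frac{1}{-114463}\right) \left(\left(Z{\left(233 \right)} - 212403\right) + 406095\right) = \left(\left(-330\right)^{2} + \frac{1}{-114463}\right) \left(\left(\left(-8 + 233^{2}\right) - 212403\right) + 406095\right) = \left(108900 - \frac{1}{114463}\right) \left(\left(\left(-8 + 54289\right) - 212403\right) + 406095\right) = \frac{12465020699 \left(\left(54281 - 212403\right) + 406095\right)}{114463} = \frac{12465020699 \left(-158122 + 406095\right)}{114463} = \frac{12465020699}{114463} \cdot 247973 = \frac{3090988577793127}{114463}$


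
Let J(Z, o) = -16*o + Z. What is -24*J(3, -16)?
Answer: -6216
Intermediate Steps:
J(Z, o) = Z - 16*o
-24*J(3, -16) = -24*(3 - 16*(-16)) = -24*(3 + 256) = -24*259 = -6216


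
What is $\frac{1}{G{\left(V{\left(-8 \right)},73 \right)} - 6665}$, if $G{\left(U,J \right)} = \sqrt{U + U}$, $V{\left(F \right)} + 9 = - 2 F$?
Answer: $- \frac{6665}{44422211} - \frac{\sqrt{14}}{44422211} \approx -0.00015012$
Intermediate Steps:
$V{\left(F \right)} = -9 - 2 F$
$G{\left(U,J \right)} = \sqrt{2} \sqrt{U}$ ($G{\left(U,J \right)} = \sqrt{2 U} = \sqrt{2} \sqrt{U}$)
$\frac{1}{G{\left(V{\left(-8 \right)},73 \right)} - 6665} = \frac{1}{\sqrt{2} \sqrt{-9 - -16} - 6665} = \frac{1}{\sqrt{2} \sqrt{-9 + 16} - 6665} = \frac{1}{\sqrt{2} \sqrt{7} - 6665} = \frac{1}{\sqrt{14} - 6665} = \frac{1}{-6665 + \sqrt{14}}$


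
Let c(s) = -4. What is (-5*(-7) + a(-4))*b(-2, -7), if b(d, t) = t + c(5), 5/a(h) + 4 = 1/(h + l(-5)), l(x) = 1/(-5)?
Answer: -33110/89 ≈ -372.02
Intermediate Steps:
l(x) = -⅕
a(h) = 5/(-4 + 1/(-⅕ + h)) (a(h) = 5/(-4 + 1/(h - ⅕)) = 5/(-4 + 1/(-⅕ + h)))
b(d, t) = -4 + t (b(d, t) = t - 4 = -4 + t)
(-5*(-7) + a(-4))*b(-2, -7) = (-5*(-7) + 5*(1 - 5*(-4))/(-9 + 20*(-4)))*(-4 - 7) = (35 + 5*(1 + 20)/(-9 - 80))*(-11) = (35 + 5*21/(-89))*(-11) = (35 + 5*(-1/89)*21)*(-11) = (35 - 105/89)*(-11) = (3010/89)*(-11) = -33110/89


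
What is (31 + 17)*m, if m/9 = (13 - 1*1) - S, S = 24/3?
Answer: 1728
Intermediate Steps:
S = 8 (S = 24*(1/3) = 8)
m = 36 (m = 9*((13 - 1*1) - 1*8) = 9*((13 - 1) - 8) = 9*(12 - 8) = 9*4 = 36)
(31 + 17)*m = (31 + 17)*36 = 48*36 = 1728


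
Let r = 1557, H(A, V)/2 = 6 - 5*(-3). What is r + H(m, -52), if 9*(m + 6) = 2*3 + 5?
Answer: 1599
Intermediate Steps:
m = -43/9 (m = -6 + (2*3 + 5)/9 = -6 + (6 + 5)/9 = -6 + (⅑)*11 = -6 + 11/9 = -43/9 ≈ -4.7778)
H(A, V) = 42 (H(A, V) = 2*(6 - 5*(-3)) = 2*(6 + 15) = 2*21 = 42)
r + H(m, -52) = 1557 + 42 = 1599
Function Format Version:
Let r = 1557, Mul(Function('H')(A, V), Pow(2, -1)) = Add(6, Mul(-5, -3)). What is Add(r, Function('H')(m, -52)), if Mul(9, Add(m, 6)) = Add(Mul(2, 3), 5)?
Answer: 1599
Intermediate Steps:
m = Rational(-43, 9) (m = Add(-6, Mul(Rational(1, 9), Add(Mul(2, 3), 5))) = Add(-6, Mul(Rational(1, 9), Add(6, 5))) = Add(-6, Mul(Rational(1, 9), 11)) = Add(-6, Rational(11, 9)) = Rational(-43, 9) ≈ -4.7778)
Function('H')(A, V) = 42 (Function('H')(A, V) = Mul(2, Add(6, Mul(-5, -3))) = Mul(2, Add(6, 15)) = Mul(2, 21) = 42)
Add(r, Function('H')(m, -52)) = Add(1557, 42) = 1599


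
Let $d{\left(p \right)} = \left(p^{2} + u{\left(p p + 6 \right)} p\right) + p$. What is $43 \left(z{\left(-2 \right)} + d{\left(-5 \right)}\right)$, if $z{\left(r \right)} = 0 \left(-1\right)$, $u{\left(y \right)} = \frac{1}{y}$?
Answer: $\frac{26445}{31} \approx 853.06$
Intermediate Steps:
$d{\left(p \right)} = p + p^{2} + \frac{p}{6 + p^{2}}$ ($d{\left(p \right)} = \left(p^{2} + \frac{p}{p p + 6}\right) + p = \left(p^{2} + \frac{p}{p^{2} + 6}\right) + p = \left(p^{2} + \frac{p}{6 + p^{2}}\right) + p = p + p^{2} + \frac{p}{6 + p^{2}}$)
$z{\left(r \right)} = 0$
$43 \left(z{\left(-2 \right)} + d{\left(-5 \right)}\right) = 43 \left(0 - \frac{5 \left(1 + \left(1 - 5\right) \left(6 + \left(-5\right)^{2}\right)\right)}{6 + \left(-5\right)^{2}}\right) = 43 \left(0 - \frac{5 \left(1 - 4 \left(6 + 25\right)\right)}{6 + 25}\right) = 43 \left(0 - \frac{5 \left(1 - 124\right)}{31}\right) = 43 \left(0 - \frac{5}{31} \left(-123\right)\right) = 43 \left(0 + \frac{615}{31}\right) = 43 \cdot \frac{615}{31} = \frac{26445}{31}$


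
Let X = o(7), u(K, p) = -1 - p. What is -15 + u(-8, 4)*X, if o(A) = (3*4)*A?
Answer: -435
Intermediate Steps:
o(A) = 12*A
X = 84 (X = 12*7 = 84)
-15 + u(-8, 4)*X = -15 + (-1 - 1*4)*84 = -15 + (-1 - 4)*84 = -15 - 5*84 = -15 - 420 = -435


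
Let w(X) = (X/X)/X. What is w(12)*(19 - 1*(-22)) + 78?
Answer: 977/12 ≈ 81.417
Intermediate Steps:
w(X) = 1/X
w(12)*(19 - 1*(-22)) + 78 = (19 - 1*(-22))/12 + 78 = (19 + 22)/12 + 78 = (1/12)*41 + 78 = 41/12 + 78 = 977/12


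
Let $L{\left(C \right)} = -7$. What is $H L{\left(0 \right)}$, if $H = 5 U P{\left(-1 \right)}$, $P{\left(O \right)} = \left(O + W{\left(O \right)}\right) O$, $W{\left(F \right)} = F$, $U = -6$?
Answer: $420$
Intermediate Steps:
$P{\left(O \right)} = 2 O^{2}$ ($P{\left(O \right)} = \left(O + O\right) O = 2 O O = 2 O^{2}$)
$H = -60$ ($H = 5 \left(-6\right) 2 \left(-1\right)^{2} = - 30 \cdot 2 \cdot 1 = \left(-30\right) 2 = -60$)
$H L{\left(0 \right)} = \left(-60\right) \left(-7\right) = 420$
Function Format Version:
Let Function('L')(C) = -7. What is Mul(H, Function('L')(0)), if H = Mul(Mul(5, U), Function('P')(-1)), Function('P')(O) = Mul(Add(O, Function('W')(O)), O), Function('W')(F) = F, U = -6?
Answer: 420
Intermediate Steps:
Function('P')(O) = Mul(2, Pow(O, 2)) (Function('P')(O) = Mul(Add(O, O), O) = Mul(Mul(2, O), O) = Mul(2, Pow(O, 2)))
H = -60 (H = Mul(Mul(5, -6), Mul(2, Pow(-1, 2))) = Mul(-30, Mul(2, 1)) = Mul(-30, 2) = -60)
Mul(H, Function('L')(0)) = Mul(-60, -7) = 420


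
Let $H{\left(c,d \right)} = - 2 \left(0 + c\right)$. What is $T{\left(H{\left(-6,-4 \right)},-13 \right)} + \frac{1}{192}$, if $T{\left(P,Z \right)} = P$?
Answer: $\frac{2305}{192} \approx 12.005$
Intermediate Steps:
$H{\left(c,d \right)} = - 2 c$
$T{\left(H{\left(-6,-4 \right)},-13 \right)} + \frac{1}{192} = \left(-2\right) \left(-6\right) + \frac{1}{192} = 12 + \frac{1}{192} = \frac{2305}{192}$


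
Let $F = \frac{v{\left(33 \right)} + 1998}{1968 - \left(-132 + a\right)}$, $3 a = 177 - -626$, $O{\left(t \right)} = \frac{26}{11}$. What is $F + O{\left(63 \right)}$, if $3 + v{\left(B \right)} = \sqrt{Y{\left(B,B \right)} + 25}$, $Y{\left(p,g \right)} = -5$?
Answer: $\frac{208757}{60467} + \frac{6 \sqrt{5}}{5497} \approx 3.4549$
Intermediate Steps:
$O{\left(t \right)} = \frac{26}{11}$ ($O{\left(t \right)} = 26 \cdot \frac{1}{11} = \frac{26}{11}$)
$a = \frac{803}{3}$ ($a = \frac{177 - -626}{3} = \frac{177 + 626}{3} = \frac{1}{3} \cdot 803 = \frac{803}{3} \approx 267.67$)
$v{\left(B \right)} = -3 + 2 \sqrt{5}$ ($v{\left(B \right)} = -3 + \sqrt{-5 + 25} = -3 + \sqrt{20} = -3 + 2 \sqrt{5}$)
$F = \frac{5985}{5497} + \frac{6 \sqrt{5}}{5497}$ ($F = \frac{\left(-3 + 2 \sqrt{5}\right) + 1998}{1968 + \left(132 - \frac{803}{3}\right)} = \frac{1995 + 2 \sqrt{5}}{1968 + \left(132 - \frac{803}{3}\right)} = \frac{1995 + 2 \sqrt{5}}{1968 - \frac{407}{3}} = \frac{1995 + 2 \sqrt{5}}{\frac{5497}{3}} = \left(1995 + 2 \sqrt{5}\right) \frac{3}{5497} = \frac{5985}{5497} + \frac{6 \sqrt{5}}{5497} \approx 1.0912$)
$F + O{\left(63 \right)} = \left(\frac{5985}{5497} + \frac{6 \sqrt{5}}{5497}\right) + \frac{26}{11} = \frac{208757}{60467} + \frac{6 \sqrt{5}}{5497}$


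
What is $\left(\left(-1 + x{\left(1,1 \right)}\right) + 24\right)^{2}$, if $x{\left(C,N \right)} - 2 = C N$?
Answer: $676$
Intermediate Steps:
$x{\left(C,N \right)} = 2 + C N$
$\left(\left(-1 + x{\left(1,1 \right)}\right) + 24\right)^{2} = \left(\left(-1 + \left(2 + 1 \cdot 1\right)\right) + 24\right)^{2} = \left(\left(-1 + \left(2 + 1\right)\right) + 24\right)^{2} = \left(\left(-1 + 3\right) + 24\right)^{2} = \left(2 + 24\right)^{2} = 26^{2} = 676$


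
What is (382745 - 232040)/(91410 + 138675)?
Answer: 3349/5113 ≈ 0.65500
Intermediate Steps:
(382745 - 232040)/(91410 + 138675) = 150705/230085 = 150705*(1/230085) = 3349/5113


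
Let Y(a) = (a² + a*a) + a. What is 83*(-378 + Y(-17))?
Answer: 15189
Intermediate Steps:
Y(a) = a + 2*a² (Y(a) = (a² + a²) + a = 2*a² + a = a + 2*a²)
83*(-378 + Y(-17)) = 83*(-378 - 17*(1 + 2*(-17))) = 83*(-378 - 17*(1 - 34)) = 83*(-378 - 17*(-33)) = 83*(-378 + 561) = 83*183 = 15189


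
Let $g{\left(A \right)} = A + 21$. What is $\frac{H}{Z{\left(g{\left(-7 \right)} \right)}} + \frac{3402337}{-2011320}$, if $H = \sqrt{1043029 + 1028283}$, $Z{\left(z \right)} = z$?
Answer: $- \frac{3402337}{2011320} + \frac{2 \sqrt{129457}}{7} \approx 101.11$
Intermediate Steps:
$g{\left(A \right)} = 21 + A$
$H = 4 \sqrt{129457}$ ($H = \sqrt{2071312} = 4 \sqrt{129457} \approx 1439.2$)
$\frac{H}{Z{\left(g{\left(-7 \right)} \right)}} + \frac{3402337}{-2011320} = \frac{4 \sqrt{129457}}{21 - 7} + \frac{3402337}{-2011320} = \frac{4 \sqrt{129457}}{14} + 3402337 \left(- \frac{1}{2011320}\right) = 4 \sqrt{129457} \cdot \frac{1}{14} - \frac{3402337}{2011320} = \frac{2 \sqrt{129457}}{7} - \frac{3402337}{2011320} = - \frac{3402337}{2011320} + \frac{2 \sqrt{129457}}{7}$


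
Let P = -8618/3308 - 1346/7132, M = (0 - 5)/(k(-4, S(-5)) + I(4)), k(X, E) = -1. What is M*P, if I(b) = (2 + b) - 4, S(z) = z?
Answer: 20598795/1474541 ≈ 13.970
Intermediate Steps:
I(b) = -2 + b
M = -5 (M = (0 - 5)/(-1 + (-2 + 4)) = -5/(-1 + 2) = -5/1 = -5*1 = -5)
P = -4119759/1474541 (P = -8618*1/3308 - 1346*1/7132 = -4309/1654 - 673/3566 = -4119759/1474541 ≈ -2.7939)
M*P = -5*(-4119759/1474541) = 20598795/1474541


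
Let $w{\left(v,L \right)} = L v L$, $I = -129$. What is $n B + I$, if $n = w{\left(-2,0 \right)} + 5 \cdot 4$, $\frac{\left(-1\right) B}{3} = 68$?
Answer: $-4209$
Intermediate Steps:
$w{\left(v,L \right)} = v L^{2}$
$B = -204$ ($B = \left(-3\right) 68 = -204$)
$n = 20$ ($n = - 2 \cdot 0^{2} + 5 \cdot 4 = \left(-2\right) 0 + 20 = 0 + 20 = 20$)
$n B + I = 20 \left(-204\right) - 129 = -4080 - 129 = -4209$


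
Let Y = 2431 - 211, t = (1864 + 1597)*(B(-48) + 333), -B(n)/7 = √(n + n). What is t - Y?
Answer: 1150293 - 96908*I*√6 ≈ 1.1503e+6 - 2.3738e+5*I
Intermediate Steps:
B(n) = -7*√2*√n (B(n) = -7*√(n + n) = -7*√2*√n)
t = 1152513 - 96908*I*√6 (t = (1864 + 1597)*(-7*√2*√(-48) + 333) = 3461*(-7*√2*4*I*√3 + 333) = 3461*(-28*I*√6 + 333) = 3461*(333 - 28*I*√6) = 1152513 - 96908*I*√6 ≈ 1.1525e+6 - 2.3738e+5*I)
Y = 2220
t - Y = (1152513 - 96908*I*√6) - 1*2220 = (1152513 - 96908*I*√6) - 2220 = 1150293 - 96908*I*√6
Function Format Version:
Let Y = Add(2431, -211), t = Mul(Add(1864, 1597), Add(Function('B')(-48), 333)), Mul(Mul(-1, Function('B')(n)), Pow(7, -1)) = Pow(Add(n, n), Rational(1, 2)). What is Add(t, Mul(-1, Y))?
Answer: Add(1150293, Mul(-96908, I, Pow(6, Rational(1, 2)))) ≈ Add(1.1503e+6, Mul(-2.3738e+5, I))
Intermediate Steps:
Function('B')(n) = Mul(-7, Pow(2, Rational(1, 2)), Pow(n, Rational(1, 2))) (Function('B')(n) = Mul(-7, Pow(Add(n, n), Rational(1, 2))) = Mul(-7, Pow(Mul(2, n), Rational(1, 2))) = Mul(-7, Mul(Pow(2, Rational(1, 2)), Pow(n, Rational(1, 2)))) = Mul(-7, Pow(2, Rational(1, 2)), Pow(n, Rational(1, 2))))
t = Add(1152513, Mul(-96908, I, Pow(6, Rational(1, 2)))) (t = Mul(Add(1864, 1597), Add(Mul(-7, Pow(2, Rational(1, 2)), Pow(-48, Rational(1, 2))), 333)) = Mul(3461, Add(Mul(-7, Pow(2, Rational(1, 2)), Mul(4, I, Pow(3, Rational(1, 2)))), 333)) = Mul(3461, Add(Mul(-28, I, Pow(6, Rational(1, 2))), 333)) = Mul(3461, Add(333, Mul(-28, I, Pow(6, Rational(1, 2))))) = Add(1152513, Mul(-96908, I, Pow(6, Rational(1, 2)))) ≈ Add(1.1525e+6, Mul(-2.3738e+5, I)))
Y = 2220
Add(t, Mul(-1, Y)) = Add(Add(1152513, Mul(-96908, I, Pow(6, Rational(1, 2)))), Mul(-1, 2220)) = Add(Add(1152513, Mul(-96908, I, Pow(6, Rational(1, 2)))), -2220) = Add(1150293, Mul(-96908, I, Pow(6, Rational(1, 2))))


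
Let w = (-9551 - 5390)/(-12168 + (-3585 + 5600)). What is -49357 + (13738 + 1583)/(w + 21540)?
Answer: -10794741605164/218710561 ≈ -49356.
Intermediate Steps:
w = 14941/10153 (w = -14941/(-12168 + 2015) = -14941/(-10153) = -14941*(-1/10153) = 14941/10153 ≈ 1.4716)
-49357 + (13738 + 1583)/(w + 21540) = -49357 + (13738 + 1583)/(14941/10153 + 21540) = -49357 + 15321/(218710561/10153) = -49357 + 15321*(10153/218710561) = -49357 + 155554113/218710561 = -10794741605164/218710561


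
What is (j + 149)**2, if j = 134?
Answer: 80089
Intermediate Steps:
(j + 149)**2 = (134 + 149)**2 = 283**2 = 80089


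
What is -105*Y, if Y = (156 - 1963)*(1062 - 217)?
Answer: 160326075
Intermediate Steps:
Y = -1526915 (Y = -1807*845 = -1526915)
-105*Y = -105*(-1526915) = 160326075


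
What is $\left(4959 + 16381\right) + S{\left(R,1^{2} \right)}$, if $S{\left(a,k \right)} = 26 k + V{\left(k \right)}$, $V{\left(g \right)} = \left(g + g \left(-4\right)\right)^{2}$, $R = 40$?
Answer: $21375$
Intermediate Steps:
$V{\left(g \right)} = 9 g^{2}$ ($V{\left(g \right)} = \left(g - 4 g\right)^{2} = \left(- 3 g\right)^{2} = 9 g^{2}$)
$S{\left(a,k \right)} = 9 k^{2} + 26 k$ ($S{\left(a,k \right)} = 26 k + 9 k^{2} = 9 k^{2} + 26 k$)
$\left(4959 + 16381\right) + S{\left(R,1^{2} \right)} = \left(4959 + 16381\right) + 1^{2} \left(26 + 9 \cdot 1^{2}\right) = 21340 + 1 \left(26 + 9 \cdot 1\right) = 21340 + 1 \left(26 + 9\right) = 21340 + 1 \cdot 35 = 21340 + 35 = 21375$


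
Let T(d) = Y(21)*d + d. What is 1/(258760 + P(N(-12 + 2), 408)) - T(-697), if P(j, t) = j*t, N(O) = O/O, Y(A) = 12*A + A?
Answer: 49495386305/259168 ≈ 1.9098e+5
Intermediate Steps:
Y(A) = 13*A
T(d) = 274*d (T(d) = (13*21)*d + d = 273*d + d = 274*d)
N(O) = 1
1/(258760 + P(N(-12 + 2), 408)) - T(-697) = 1/(258760 + 1*408) - 274*(-697) = 1/(258760 + 408) - 1*(-190978) = 1/259168 + 190978 = 49495386305/259168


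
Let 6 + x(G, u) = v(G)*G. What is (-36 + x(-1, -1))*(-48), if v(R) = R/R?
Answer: 2064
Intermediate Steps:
v(R) = 1
x(G, u) = -6 + G (x(G, u) = -6 + 1*G = -6 + G)
(-36 + x(-1, -1))*(-48) = (-36 + (-6 - 1))*(-48) = (-36 - 7)*(-48) = -43*(-48) = 2064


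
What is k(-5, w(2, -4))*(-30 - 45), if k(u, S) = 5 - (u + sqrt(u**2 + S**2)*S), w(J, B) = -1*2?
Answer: -750 - 150*sqrt(29) ≈ -1557.8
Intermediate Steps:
w(J, B) = -2
k(u, S) = 5 - u - S*sqrt(S**2 + u**2) (k(u, S) = 5 - (u + sqrt(S**2 + u**2)*S) = 5 - (u + S*sqrt(S**2 + u**2)) = 5 + (-u - S*sqrt(S**2 + u**2)) = 5 - u - S*sqrt(S**2 + u**2))
k(-5, w(2, -4))*(-30 - 45) = (5 - 1*(-5) - 1*(-2)*sqrt((-2)**2 + (-5)**2))*(-30 - 45) = (5 + 5 - 1*(-2)*sqrt(4 + 25))*(-75) = (5 + 5 - 1*(-2)*sqrt(29))*(-75) = (5 + 5 + 2*sqrt(29))*(-75) = (10 + 2*sqrt(29))*(-75) = -750 - 150*sqrt(29)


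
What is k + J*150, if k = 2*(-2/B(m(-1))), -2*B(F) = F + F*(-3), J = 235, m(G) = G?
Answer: 35254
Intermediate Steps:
B(F) = F (B(F) = -(F + F*(-3))/2 = -(F - 3*F)/2 = -(-1)*F = F)
k = 4 (k = 2*(-2/(-1)) = 2*(-2*(-1)) = 2*2 = 4)
k + J*150 = 4 + 235*150 = 4 + 35250 = 35254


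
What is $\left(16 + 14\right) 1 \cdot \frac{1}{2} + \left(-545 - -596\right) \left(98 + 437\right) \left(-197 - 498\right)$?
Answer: $-18963060$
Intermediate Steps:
$\left(16 + 14\right) 1 \cdot \frac{1}{2} + \left(-545 - -596\right) \left(98 + 437\right) \left(-197 - 498\right) = 30 \cdot 1 \cdot \frac{1}{2} + \left(-545 + 596\right) 535 \left(-695\right) = 30 \cdot \frac{1}{2} + 51 \left(-371825\right) = 15 - 18963075 = -18963060$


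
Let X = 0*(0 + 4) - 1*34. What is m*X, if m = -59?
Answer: 2006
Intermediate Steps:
X = -34 (X = 0*4 - 34 = 0 - 34 = -34)
m*X = -59*(-34) = 2006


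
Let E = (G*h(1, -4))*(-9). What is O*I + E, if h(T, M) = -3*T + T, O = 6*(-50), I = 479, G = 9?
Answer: -143538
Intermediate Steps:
O = -300
h(T, M) = -2*T
E = 162 (E = (9*(-2*1))*(-9) = (9*(-2))*(-9) = -18*(-9) = 162)
O*I + E = -300*479 + 162 = -143700 + 162 = -143538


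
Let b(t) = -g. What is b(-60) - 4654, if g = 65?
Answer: -4719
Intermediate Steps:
b(t) = -65 (b(t) = -1*65 = -65)
b(-60) - 4654 = -65 - 4654 = -4719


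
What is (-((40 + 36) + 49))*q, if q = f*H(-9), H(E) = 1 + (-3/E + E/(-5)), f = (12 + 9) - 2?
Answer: -22325/3 ≈ -7441.7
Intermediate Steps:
f = 19 (f = 21 - 2 = 19)
H(E) = 1 - 3/E - E/5 (H(E) = 1 + (-3/E + E*(-1/5)) = 1 + (-3/E - E/5) = 1 - 3/E - E/5)
q = 893/15 (q = 19*(1 - 3/(-9) - 1/5*(-9)) = 19*(1 - 3*(-1/9) + 9/5) = 19*(1 + 1/3 + 9/5) = 19*(47/15) = 893/15 ≈ 59.533)
(-((40 + 36) + 49))*q = -((40 + 36) + 49)*(893/15) = -(76 + 49)*(893/15) = -1*125*(893/15) = -125*893/15 = -22325/3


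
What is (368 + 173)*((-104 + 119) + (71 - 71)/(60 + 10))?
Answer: 8115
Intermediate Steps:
(368 + 173)*((-104 + 119) + (71 - 71)/(60 + 10)) = 541*(15 + 0/70) = 541*(15 + 0*(1/70)) = 541*(15 + 0) = 541*15 = 8115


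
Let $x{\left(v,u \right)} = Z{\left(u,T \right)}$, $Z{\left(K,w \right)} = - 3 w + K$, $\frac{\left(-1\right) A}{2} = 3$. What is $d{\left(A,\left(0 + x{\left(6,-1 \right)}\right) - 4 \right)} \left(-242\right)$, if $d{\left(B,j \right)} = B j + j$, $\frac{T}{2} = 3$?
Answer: $-27830$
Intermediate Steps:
$T = 6$ ($T = 2 \cdot 3 = 6$)
$A = -6$ ($A = \left(-2\right) 3 = -6$)
$Z{\left(K,w \right)} = K - 3 w$
$x{\left(v,u \right)} = -18 + u$ ($x{\left(v,u \right)} = u - 18 = -18 + u$)
$d{\left(B,j \right)} = j + B j$
$d{\left(A,\left(0 + x{\left(6,-1 \right)}\right) - 4 \right)} \left(-242\right) = \left(\left(0 - 19\right) - 4\right) \left(1 - 6\right) \left(-242\right) = \left(\left(0 - 19\right) - 4\right) \left(-5\right) \left(-242\right) = \left(-19 - 4\right) \left(-5\right) \left(-242\right) = \left(-23\right) \left(-5\right) \left(-242\right) = 115 \left(-242\right) = -27830$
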